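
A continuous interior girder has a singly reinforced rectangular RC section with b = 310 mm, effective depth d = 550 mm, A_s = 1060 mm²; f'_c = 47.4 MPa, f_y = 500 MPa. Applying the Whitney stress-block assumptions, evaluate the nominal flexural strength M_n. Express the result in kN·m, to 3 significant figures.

M_n ≈ 280 kN·m

T = A_s f_y = 1060 × 500 = 530000 N = 530 kN.
From C = T: a = T/(0.85 f'_c b) = 530000/(0.85 × 47.4 × 310) = 42.43 mm.
M_n = T(d − a/2) = 530 kN × (550 − 21.215) mm = 280.26 kN·m.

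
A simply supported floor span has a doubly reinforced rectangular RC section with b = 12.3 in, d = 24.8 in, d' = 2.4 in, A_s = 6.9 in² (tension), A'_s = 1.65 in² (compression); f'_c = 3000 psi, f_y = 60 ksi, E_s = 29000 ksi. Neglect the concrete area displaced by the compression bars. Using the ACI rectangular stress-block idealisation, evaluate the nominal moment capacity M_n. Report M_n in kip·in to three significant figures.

M_n ≈ 8450 kip·in

Assume both steels yield.
a = (A_s − A'_s) f_y/(0.85 f'_c b) = (6.9 − 1.65) × 60/(0.85 × 3 × 12.3) = 10.043 in.
c = a/β₁ = 10.043/0.85 = 11.815 in; ε'_s = 0.003(c − d')/c = 0.0024 ≥ ε_y = 0.0021, so the compression steel yields.
M_n = (A_s − A'_s) f_y (d − a/2) + A'_s f_y (d − d') = 315 × (24.8 − 5.0215) + 99 × (24.8 − 2.4) = 6230.2 + 2217.6 = 8447.8 kip·in.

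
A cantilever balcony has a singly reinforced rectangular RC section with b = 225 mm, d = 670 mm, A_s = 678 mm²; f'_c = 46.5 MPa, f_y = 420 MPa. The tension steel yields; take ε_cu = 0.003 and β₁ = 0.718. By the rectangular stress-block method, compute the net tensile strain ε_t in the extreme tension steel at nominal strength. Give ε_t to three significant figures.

a = A_s f_y/(0.85 f'_c b) = 32.02 mm.
β₁ = 0.718, so c = a/β₁ = 32.02/0.718 = 44.60 mm.
From the linear strain diagram with ε_cu = 0.003: ε_t = 0.003 (d − c)/c = 0.003 × (670 − 44.60)/44.60 = 0.0421.
Since ε_t ≥ 0.005, the section is tension-controlled.

ε_t ≈ 0.0421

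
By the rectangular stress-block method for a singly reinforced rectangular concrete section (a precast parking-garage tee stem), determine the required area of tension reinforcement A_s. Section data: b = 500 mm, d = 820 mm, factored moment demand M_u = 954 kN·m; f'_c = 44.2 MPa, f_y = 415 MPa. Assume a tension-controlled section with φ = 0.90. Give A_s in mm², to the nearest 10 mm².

M_n = M_u/φ = 954/0.90 = 1060 kN·m.
With M_n = 0.85 f'_c a b (d − a/2), solve the quadratic for a:
a = d − √(d² − 2M_n/(0.85 f'_c b)) = 820 − √(820² − 2 × 1060×10⁶/(0.85 × 44.2 × 500)) = 71.97 mm.
A_s = 0.85 f'_c a b / f_y = 0.85 × 44.2 × 71.97 × 500 / 415 = 3257.7 mm².

A_s ≈ 3260 mm²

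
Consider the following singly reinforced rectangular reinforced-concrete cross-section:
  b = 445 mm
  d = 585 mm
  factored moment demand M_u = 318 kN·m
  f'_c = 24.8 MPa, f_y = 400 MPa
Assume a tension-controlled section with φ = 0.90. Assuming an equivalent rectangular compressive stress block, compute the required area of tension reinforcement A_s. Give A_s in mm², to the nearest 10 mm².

A_s ≈ 1600 mm²

M_n = M_u/φ = 318/0.90 = 353.333 kN·m.
With M_n = 0.85 f'_c a b (d − a/2), solve the quadratic for a:
a = d − √(d² − 2M_n/(0.85 f'_c b)) = 585 − √(585² − 2 × 353.333×10⁶/(0.85 × 24.8 × 445)) = 68.38 mm.
A_s = 0.85 f'_c a b / f_y = 0.85 × 24.8 × 68.38 × 445 / 400 = 1603.6 mm².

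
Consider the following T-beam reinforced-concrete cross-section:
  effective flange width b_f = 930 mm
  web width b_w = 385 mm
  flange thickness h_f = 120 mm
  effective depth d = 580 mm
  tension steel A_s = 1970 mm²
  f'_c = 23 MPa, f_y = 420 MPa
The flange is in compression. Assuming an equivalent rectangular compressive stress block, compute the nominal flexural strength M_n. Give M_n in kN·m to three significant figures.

M_n ≈ 461 kN·m

Tension: T = A_s f_y = 1970 × 420 = 827400 N.
Try a within the flange: a = T/(0.85 f'_c b_f) = 827400/(0.85 × 23 × 930) = 45.51 mm.
Since a = 45.51 ≤ h_f = 120 mm, the stress block lies entirely in the flange; analyse as a rectangular beam of width b_f.
M_n = T(d − a/2) = 827400 × (580 − 22.755) = 461.06 × 10⁶ N·mm.
M_n = 461.06 kN·m.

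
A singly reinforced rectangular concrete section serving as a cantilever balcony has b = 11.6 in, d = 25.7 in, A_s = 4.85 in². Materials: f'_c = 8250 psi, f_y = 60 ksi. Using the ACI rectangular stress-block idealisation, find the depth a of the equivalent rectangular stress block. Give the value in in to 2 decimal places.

T = A_s f_y = 4.85 × 60 = 291 kips.
a = T/(0.85 f'_c b) = 291/(0.85 × 8.25 × 11.6) = 3.58 in.

a ≈ 3.58 in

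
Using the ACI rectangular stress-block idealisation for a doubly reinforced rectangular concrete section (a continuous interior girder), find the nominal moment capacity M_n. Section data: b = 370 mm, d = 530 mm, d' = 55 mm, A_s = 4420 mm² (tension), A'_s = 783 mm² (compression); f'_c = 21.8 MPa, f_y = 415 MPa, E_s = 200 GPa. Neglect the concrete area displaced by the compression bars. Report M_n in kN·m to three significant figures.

Assume both tension and compression steel yield.
Net tension couple steel: A_s − A'_s = 3637 mm².
a = (A_s − A'_s) f_y / (0.85 f'_c b) = 1509355/(0.85 × 21.8 × 370) = 220.15 mm.
c = a/β₁ = 220.15/0.85 = 259.00 mm; ε'_s = 0.003(c − d')/c = 0.0024 ≥ f_y/E_s = 0.0021, so compression steel does yield.
M_n = (A_s − A'_s) f_y (d − a/2) + A'_s f_y (d − d') = [1509355 × (530 − 110.075) + 324945 × (530 − 55)] × 10⁻⁶ = 633.82 + 154.35 = 788.17 kN·m.

M_n ≈ 788 kN·m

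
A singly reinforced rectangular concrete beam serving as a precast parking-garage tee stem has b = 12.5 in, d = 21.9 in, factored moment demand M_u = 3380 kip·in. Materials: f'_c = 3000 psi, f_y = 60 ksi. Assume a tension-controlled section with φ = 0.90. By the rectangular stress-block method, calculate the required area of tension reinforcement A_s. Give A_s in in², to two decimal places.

M_n = M_u/φ = 3380/0.90 = 3755.56 kip·in.
From M_n = 0.85 f'_c a b (d − a/2):
a = d − √(d² − 2M_n/(0.85 f'_c b)) = 21.9 − √(21.9² − 2 × 3755.56/(0.85 × 3 × 12.5)) = 6.281 in.
A_s = 0.85 f'_c a b / f_y = 0.85 × 3 × 6.281 × 12.5 / 60 = 3.337 in².

A_s ≈ 3.34 in²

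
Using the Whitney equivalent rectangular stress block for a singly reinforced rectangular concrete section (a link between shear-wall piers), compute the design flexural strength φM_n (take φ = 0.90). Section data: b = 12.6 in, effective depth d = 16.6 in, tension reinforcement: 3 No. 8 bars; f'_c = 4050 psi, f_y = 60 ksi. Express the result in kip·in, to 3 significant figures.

A_s = 3 × 0.79 = 2.37 in².
T = A_s f_y = 2.37 × 60 = 142.2 kips.
a = T/(0.85 f'_c b) = 142.2/(0.85 × 4.05 × 12.6) = 3.278 in.
M_n = T(d − a/2) = 142.2 × (16.6 − 1.639) = 2127.5 kip·in.
φM_n = 0.90 × 2127.5 = 1914.8 kip·in.

φM_n ≈ 1910 kip·in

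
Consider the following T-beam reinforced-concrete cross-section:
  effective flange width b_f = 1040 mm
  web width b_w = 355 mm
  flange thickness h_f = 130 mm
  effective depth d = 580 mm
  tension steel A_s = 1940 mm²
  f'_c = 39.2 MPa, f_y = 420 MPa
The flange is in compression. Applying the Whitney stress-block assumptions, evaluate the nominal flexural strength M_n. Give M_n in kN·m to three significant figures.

M_n ≈ 463 kN·m

Tension: T = A_s f_y = 1940 × 420 = 814800 N.
Try a within the flange: a = T/(0.85 f'_c b_f) = 814800/(0.85 × 39.2 × 1040) = 23.51 mm.
Since a = 23.51 ≤ h_f = 130 mm, the stress block lies entirely in the flange; analyse as a rectangular beam of width b_f.
M_n = T(d − a/2) = 814800 × (580 − 11.755) = 463.01 × 10⁶ N·mm.
M_n = 463.01 kN·m.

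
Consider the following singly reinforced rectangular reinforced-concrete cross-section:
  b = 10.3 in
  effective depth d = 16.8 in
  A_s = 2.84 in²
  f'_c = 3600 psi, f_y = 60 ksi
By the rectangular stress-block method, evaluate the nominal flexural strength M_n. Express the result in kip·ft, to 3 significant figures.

M_n ≈ 200 kip·ft

T = A_s f_y = 2.84 × 60 = 170.4 kips.
a = T/(0.85 f'_c b) = 170.4/(0.85 × 3.6 × 10.3) = 5.406 in.
M_n = T(d − a/2) = 170.4 × (16.8 − 2.703) = 2402.1 kip·in = 2402.1/12 = 200.18 kip·ft.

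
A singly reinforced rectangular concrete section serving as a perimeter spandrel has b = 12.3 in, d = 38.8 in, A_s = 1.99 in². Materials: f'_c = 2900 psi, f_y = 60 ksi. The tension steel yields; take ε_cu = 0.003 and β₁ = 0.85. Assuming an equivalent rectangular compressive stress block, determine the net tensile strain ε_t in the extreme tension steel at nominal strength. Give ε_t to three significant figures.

ε_t ≈ 0.0221

a = A_s f_y/(0.85 f'_c b) = 3.938 in.
β₁ = 0.85, so c = a/β₁ = 3.938/0.85 = 4.633 in.
From the linear strain diagram with ε_cu = 0.003: ε_t = 0.003 (d − c)/c = 0.003 × (38.8 − 4.633)/4.633 = 0.0221.
Since ε_t ≥ 0.005, the section is tension-controlled.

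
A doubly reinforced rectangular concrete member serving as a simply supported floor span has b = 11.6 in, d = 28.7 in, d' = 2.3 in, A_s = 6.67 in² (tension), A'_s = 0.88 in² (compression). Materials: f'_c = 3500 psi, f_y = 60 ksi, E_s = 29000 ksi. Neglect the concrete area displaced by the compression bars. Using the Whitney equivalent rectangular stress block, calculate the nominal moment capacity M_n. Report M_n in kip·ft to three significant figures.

Assume both steels yield.
a = (A_s − A'_s) f_y/(0.85 f'_c b) = (6.67 − 0.88) × 60/(0.85 × 3.5 × 11.6) = 10.067 in.
c = a/β₁ = 10.067/0.85 = 11.844 in; ε'_s = 0.003(c − d')/c = 0.0024 ≥ ε_y = 0.0021, so the compression steel yields.
M_n = (A_s − A'_s) f_y (d − a/2) + A'_s f_y (d − d') = 347.4 × (28.7 − 5.0335) + 52.8 × (28.7 − 2.3) = 8221.7 + 1393.9 = 9615.6 kip·in = 9615.6/12 = 801.30 kip·ft.

M_n ≈ 801 kip·ft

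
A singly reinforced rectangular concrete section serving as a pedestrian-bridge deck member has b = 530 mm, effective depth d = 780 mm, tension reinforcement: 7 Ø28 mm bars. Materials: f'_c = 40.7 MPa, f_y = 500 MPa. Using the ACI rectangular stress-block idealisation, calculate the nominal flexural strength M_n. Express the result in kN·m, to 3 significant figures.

M_n ≈ 1550 kN·m

A_s = 7 × 616 = 4312 mm².
T = A_s f_y = 4312 × 500 = 2156000 N = 2156 kN.
From C = T: a = T/(0.85 f'_c b) = 2156000/(0.85 × 40.7 × 530) = 117.59 mm.
M_n = T(d − a/2) = 2156 kN × (780 − 58.795) mm = 1554.92 kN·m.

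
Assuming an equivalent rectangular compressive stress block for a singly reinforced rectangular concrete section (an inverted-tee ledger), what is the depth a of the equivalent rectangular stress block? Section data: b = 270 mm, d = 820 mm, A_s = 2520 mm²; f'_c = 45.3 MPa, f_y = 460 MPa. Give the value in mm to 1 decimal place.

a ≈ 111.5 mm

T = A_s f_y = 2520 × 460 = 1159200 N = 1159.2 kN.
Setting C = 0.85 f'_c a b equal to T: a = 1159200/(0.85 × 45.3 × 270) = 111.5 mm.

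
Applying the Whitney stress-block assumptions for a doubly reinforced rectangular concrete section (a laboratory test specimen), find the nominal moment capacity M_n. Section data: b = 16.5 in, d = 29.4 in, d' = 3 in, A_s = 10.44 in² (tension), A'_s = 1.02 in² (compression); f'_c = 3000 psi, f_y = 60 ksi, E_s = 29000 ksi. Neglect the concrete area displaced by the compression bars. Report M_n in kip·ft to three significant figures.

Assume both steels yield.
a = (A_s − A'_s) f_y/(0.85 f'_c b) = (10.44 − 1.02) × 60/(0.85 × 3 × 16.5) = 13.433 in.
c = a/β₁ = 13.433/0.85 = 15.804 in; ε'_s = 0.003(c − d')/c = 0.0024 ≥ ε_y = 0.0021, so the compression steel yields.
M_n = (A_s − A'_s) f_y (d − a/2) + A'_s f_y (d − d') = 565.2 × (29.4 − 6.7165) + 61.2 × (29.4 − 3) = 12820.7 + 1615.7 = 14436.4 kip·in = 14436.4/12 = 1203.03 kip·ft.

M_n ≈ 1200 kip·ft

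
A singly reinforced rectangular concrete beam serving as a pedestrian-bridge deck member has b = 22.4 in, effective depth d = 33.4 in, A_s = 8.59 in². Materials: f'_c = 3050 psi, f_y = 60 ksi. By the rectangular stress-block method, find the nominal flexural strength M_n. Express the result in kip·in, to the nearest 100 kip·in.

T = A_s f_y = 8.59 × 60 = 515.4 kips.
a = T/(0.85 f'_c b) = 515.4/(0.85 × 3.05 × 22.4) = 8.875 in.
M_n = T(d − a/2) = 515.4 × (33.4 − 4.4375) = 14927.3 kip·in.

M_n ≈ 14900 kip·in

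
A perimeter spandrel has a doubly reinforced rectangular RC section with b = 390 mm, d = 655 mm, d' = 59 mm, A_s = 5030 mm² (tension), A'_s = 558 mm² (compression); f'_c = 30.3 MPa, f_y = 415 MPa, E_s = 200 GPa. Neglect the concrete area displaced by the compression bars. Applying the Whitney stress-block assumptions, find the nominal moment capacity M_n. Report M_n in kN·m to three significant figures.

Assume both tension and compression steel yield.
Net tension couple steel: A_s − A'_s = 4472 mm².
a = (A_s − A'_s) f_y / (0.85 f'_c b) = 1855880/(0.85 × 30.3 × 390) = 184.77 mm.
c = a/β₁ = 184.77/0.834 = 221.55 mm; ε'_s = 0.003(c − d')/c = 0.0022 ≥ f_y/E_s = 0.0021, so compression steel does yield.
M_n = (A_s − A'_s) f_y (d − a/2) + A'_s f_y (d − d') = [1855880 × (655 − 92.385) + 231570 × (655 − 59)] × 10⁻⁶ = 1044.15 + 138.02 = 1182.17 kN·m.

M_n ≈ 1180 kN·m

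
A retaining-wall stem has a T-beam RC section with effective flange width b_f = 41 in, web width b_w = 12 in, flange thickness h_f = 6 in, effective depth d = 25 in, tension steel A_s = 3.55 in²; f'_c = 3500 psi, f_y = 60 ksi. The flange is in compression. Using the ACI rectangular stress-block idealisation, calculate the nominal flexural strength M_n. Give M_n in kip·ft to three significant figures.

M_n ≈ 428 kip·ft

Tension: T = A_s f_y = 3.55 × 60 = 213 kips.
Try a within the flange: a = T/(0.85 f'_c b_f) = 213/(0.85 × 3.5 × 41) = 1.746 in.
Since a = 1.746 ≤ h_f = 6 in, the stress block lies entirely in the flange; analyse as a rectangular beam of width b_f.
M_n = T(d − a/2) = 213 × (25 − 0.873) = 5139.1 kip·in.
M_n = 5139.1/12 = 428.26 kip·ft.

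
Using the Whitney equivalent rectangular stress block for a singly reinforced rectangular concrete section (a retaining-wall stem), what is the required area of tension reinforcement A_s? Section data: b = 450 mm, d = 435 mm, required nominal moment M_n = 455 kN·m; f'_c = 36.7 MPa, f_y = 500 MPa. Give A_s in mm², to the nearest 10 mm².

With M_n = 0.85 f'_c a b (d − a/2), solve the quadratic for a:
a = d − √(d² − 2M_n/(0.85 f'_c b)) = 435 − √(435² − 2 × 455×10⁶/(0.85 × 36.7 × 450)) = 82.30 mm.
A_s = 0.85 f'_c a b / f_y = 0.85 × 36.7 × 82.30 × 450 / 500 = 2310.6 mm².

A_s ≈ 2310 mm²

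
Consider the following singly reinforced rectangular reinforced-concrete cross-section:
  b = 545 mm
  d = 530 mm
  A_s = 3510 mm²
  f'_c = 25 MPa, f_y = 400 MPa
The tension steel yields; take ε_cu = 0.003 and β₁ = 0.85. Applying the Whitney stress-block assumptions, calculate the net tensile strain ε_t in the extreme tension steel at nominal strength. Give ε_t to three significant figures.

ε_t ≈ 0.00815

a = A_s f_y/(0.85 f'_c b) = 121.23 mm.
β₁ = 0.85, so c = a/β₁ = 121.23/0.85 = 142.62 mm.
From the linear strain diagram with ε_cu = 0.003: ε_t = 0.003 (d − c)/c = 0.003 × (530 − 142.62)/142.62 = 0.00815.
Since ε_t ≥ 0.005, the section is tension-controlled.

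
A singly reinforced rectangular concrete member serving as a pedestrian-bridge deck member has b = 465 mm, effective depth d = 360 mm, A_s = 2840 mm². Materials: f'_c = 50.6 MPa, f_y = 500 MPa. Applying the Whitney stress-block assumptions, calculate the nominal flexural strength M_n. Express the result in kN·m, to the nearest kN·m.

M_n ≈ 461 kN·m

T = A_s f_y = 2840 × 500 = 1420000 N = 1420 kN.
From C = T: a = T/(0.85 f'_c b) = 1420000/(0.85 × 50.6 × 465) = 71.00 mm.
M_n = T(d − a/2) = 1420 kN × (360 − 35.5) mm = 460.79 kN·m.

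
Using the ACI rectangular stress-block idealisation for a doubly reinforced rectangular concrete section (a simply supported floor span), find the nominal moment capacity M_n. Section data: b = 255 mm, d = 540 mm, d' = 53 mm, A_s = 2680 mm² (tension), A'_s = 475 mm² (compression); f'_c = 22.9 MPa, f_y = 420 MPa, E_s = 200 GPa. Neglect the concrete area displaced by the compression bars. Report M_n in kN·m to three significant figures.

Assume both tension and compression steel yield.
Net tension couple steel: A_s − A'_s = 2205 mm².
a = (A_s − A'_s) f_y / (0.85 f'_c b) = 926100/(0.85 × 22.9 × 255) = 186.58 mm.
c = a/β₁ = 186.58/0.85 = 219.51 mm; ε'_s = 0.003(c − d')/c = 0.0023 ≥ f_y/E_s = 0.0021, so compression steel does yield.
M_n = (A_s − A'_s) f_y (d − a/2) + A'_s f_y (d − d') = [926100 × (540 − 93.29) + 199500 × (540 − 53)] × 10⁻⁶ = 413.70 + 97.16 = 510.86 kN·m.

M_n ≈ 511 kN·m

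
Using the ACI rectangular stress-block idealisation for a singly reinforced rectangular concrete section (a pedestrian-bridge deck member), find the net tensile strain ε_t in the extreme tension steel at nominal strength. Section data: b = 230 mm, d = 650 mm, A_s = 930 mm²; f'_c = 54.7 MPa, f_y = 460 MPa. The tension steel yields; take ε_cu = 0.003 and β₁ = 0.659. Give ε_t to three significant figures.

a = A_s f_y/(0.85 f'_c b) = 40.00 mm.
β₁ = 0.659, so c = a/β₁ = 40.00/0.659 = 60.70 mm.
From the linear strain diagram with ε_cu = 0.003: ε_t = 0.003 (d − c)/c = 0.003 × (650 − 60.70)/60.70 = 0.0291.
Since ε_t ≥ 0.005, the section is tension-controlled.

ε_t ≈ 0.0291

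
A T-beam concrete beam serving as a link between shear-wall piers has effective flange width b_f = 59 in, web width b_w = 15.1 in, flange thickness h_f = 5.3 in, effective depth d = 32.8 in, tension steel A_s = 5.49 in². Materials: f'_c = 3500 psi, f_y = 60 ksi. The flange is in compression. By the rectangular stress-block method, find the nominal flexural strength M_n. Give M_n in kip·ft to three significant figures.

M_n ≈ 875 kip·ft

Tension: T = A_s f_y = 5.49 × 60 = 329.4 kips.
Try a within the flange: a = T/(0.85 f'_c b_f) = 329.4/(0.85 × 3.5 × 59) = 1.877 in.
Since a = 1.877 ≤ h_f = 5.3 in, the stress block lies entirely in the flange; analyse as a rectangular beam of width b_f.
M_n = T(d − a/2) = 329.4 × (32.8 − 0.9385) = 10495.2 kip·in.
M_n = 10495.2/12 = 874.60 kip·ft.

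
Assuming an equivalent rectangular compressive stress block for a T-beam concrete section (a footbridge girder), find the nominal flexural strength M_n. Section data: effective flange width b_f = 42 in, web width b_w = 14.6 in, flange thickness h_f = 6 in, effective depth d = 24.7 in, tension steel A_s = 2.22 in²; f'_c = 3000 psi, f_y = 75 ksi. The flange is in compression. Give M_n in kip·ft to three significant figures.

Tension: T = A_s f_y = 2.22 × 75 = 166.5 kips.
Try a within the flange: a = T/(0.85 f'_c b_f) = 166.5/(0.85 × 3 × 42) = 1.555 in.
Since a = 1.555 ≤ h_f = 6 in, the stress block lies entirely in the flange; analyse as a rectangular beam of width b_f.
M_n = T(d − a/2) = 166.5 × (24.7 − 0.7775) = 3983.1 kip·in.
M_n = 3983.1/12 = 331.93 kip·ft.

M_n ≈ 332 kip·ft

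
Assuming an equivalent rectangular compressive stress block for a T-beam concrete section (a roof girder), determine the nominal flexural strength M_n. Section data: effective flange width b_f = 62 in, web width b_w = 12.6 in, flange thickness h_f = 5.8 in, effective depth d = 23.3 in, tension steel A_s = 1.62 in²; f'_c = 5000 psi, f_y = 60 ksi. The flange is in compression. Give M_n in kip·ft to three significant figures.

Tension: T = A_s f_y = 1.62 × 60 = 97.2 kips.
Try a within the flange: a = T/(0.85 f'_c b_f) = 97.2/(0.85 × 5 × 62) = 0.369 in.
Since a = 0.369 ≤ h_f = 5.8 in, the stress block lies entirely in the flange; analyse as a rectangular beam of width b_f.
M_n = T(d − a/2) = 97.2 × (23.3 − 0.1845) = 2246.8 kip·in.
M_n = 2246.8/12 = 187.23 kip·ft.

M_n ≈ 187 kip·ft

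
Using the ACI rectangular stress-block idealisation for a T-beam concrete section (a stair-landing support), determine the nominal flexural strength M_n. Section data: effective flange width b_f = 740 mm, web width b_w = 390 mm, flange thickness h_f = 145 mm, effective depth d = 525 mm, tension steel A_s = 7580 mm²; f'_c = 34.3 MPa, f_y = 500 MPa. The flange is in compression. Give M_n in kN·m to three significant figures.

M_n ≈ 1650 kN·m

Tension: T = A_s f_y = 7580 × 500 = 3790000 N.
Try a within the flange: a = T/(0.85 f'_c b_f) = 3790000/(0.85 × 34.3 × 740) = 175.67 mm.
a = 175.67 > h_f = 145 mm: the block extends into the web. Split into flange-overhang and web parts.
C_f = 0.85 f'_c (b_f − b_w) h_f = 0.85 × 34.3 × (740 − 390) × 145 = 1479616 N.
Remaining web compression depth: a_w = (T − C_f)/(0.85 f'_c b_w) = (3790000 − 1479616)/(0.85 × 34.3 × 390) = 203.19 mm.
M_n = C_f(d − h_f/2) + (T − C_f)(d − a_w/2) = 1479616 × (525 − 72.5) + 2310384 × (525 − 101.595) = 669.53 + 978.23 = 1647.76 × 10⁶ N·mm.
M_n = 1647.76 kN·m.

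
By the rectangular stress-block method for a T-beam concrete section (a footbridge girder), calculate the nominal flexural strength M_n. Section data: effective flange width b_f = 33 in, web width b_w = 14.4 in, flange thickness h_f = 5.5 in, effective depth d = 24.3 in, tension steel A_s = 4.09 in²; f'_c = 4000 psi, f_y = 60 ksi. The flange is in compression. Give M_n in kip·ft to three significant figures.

M_n ≈ 475 kip·ft

Tension: T = A_s f_y = 4.09 × 60 = 245.4 kips.
Try a within the flange: a = T/(0.85 f'_c b_f) = 245.4/(0.85 × 4 × 33) = 2.187 in.
Since a = 2.187 ≤ h_f = 5.5 in, the stress block lies entirely in the flange; analyse as a rectangular beam of width b_f.
M_n = T(d − a/2) = 245.4 × (24.3 − 1.0935) = 5694.9 kip·in.
M_n = 5694.9/12 = 474.58 kip·ft.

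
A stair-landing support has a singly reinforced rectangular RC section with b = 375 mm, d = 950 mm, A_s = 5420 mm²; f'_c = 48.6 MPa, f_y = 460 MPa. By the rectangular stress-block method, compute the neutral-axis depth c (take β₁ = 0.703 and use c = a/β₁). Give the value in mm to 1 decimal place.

c ≈ 228.9 mm

T = A_s f_y = 5420 × 460 = 2493200 N = 2493.2 kN.
Setting C = 0.85 f'_c a b equal to T: a = 2493200/(0.85 × 48.6 × 375) = 160.942 mm.
With β₁ = 0.703, c = a/β₁ = 160.942/0.703 = 228.9 mm.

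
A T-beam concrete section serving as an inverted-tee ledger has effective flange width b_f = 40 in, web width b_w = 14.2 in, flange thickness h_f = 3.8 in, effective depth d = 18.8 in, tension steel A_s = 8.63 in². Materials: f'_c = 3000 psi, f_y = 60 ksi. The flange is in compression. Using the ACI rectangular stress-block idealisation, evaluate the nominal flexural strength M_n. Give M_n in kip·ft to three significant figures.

M_n ≈ 689 kip·ft

Tension: T = A_s f_y = 8.63 × 60 = 517.8 kips.
Try a within the flange: a = T/(0.85 f'_c b_f) = 517.8/(0.85 × 3 × 40) = 5.076 in.
a = 5.076 > h_f = 3.8 in: the block extends into the web. Split into flange-overhang and web parts.
C_f = 0.85 f'_c (b_f − b_w) h_f = 0.85 × 3 × (40 − 14.2) × 3.8 = 250.0 kips.
Remaining web compression depth: a_w = (T − C_f)/(0.85 f'_c b_w) = (517.8 − 250.0)/(0.85 × 3 × 14.2) = 7.396 in.
M_n = C_f(d − h_f/2) + (T − C_f)(d − a_w/2) = 250.0 × (18.8 − 1.9) + 267.8 × (18.8 − 3.698) = 4225.0 + 4044.3 = 8269.3 kip·in.
M_n = 8269.3/12 = 689.11 kip·ft.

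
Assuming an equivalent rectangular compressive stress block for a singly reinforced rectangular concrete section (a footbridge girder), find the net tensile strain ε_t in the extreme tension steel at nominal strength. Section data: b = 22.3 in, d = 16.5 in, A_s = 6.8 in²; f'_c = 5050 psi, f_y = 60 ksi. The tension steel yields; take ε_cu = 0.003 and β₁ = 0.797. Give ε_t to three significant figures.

ε_t ≈ 0.00626

a = A_s f_y/(0.85 f'_c b) = 4.262 in.
β₁ = 0.797, so c = a/β₁ = 4.262/0.797 = 5.348 in.
From the linear strain diagram with ε_cu = 0.003: ε_t = 0.003 (d − c)/c = 0.003 × (16.5 − 5.348)/5.348 = 0.00626.
Since ε_t ≥ 0.005, the section is tension-controlled.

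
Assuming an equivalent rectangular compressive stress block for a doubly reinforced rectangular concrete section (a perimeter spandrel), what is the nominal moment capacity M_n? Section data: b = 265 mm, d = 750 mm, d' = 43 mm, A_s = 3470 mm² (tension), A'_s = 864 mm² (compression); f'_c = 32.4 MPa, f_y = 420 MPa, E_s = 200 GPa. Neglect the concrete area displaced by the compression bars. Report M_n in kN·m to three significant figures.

Assume both tension and compression steel yield.
Net tension couple steel: A_s − A'_s = 2606 mm².
a = (A_s − A'_s) f_y / (0.85 f'_c b) = 1094520/(0.85 × 32.4 × 265) = 149.97 mm.
c = a/β₁ = 149.97/0.819 = 183.11 mm; ε'_s = 0.003(c − d')/c = 0.0023 ≥ f_y/E_s = 0.0021, so compression steel does yield.
M_n = (A_s − A'_s) f_y (d − a/2) + A'_s f_y (d − d') = [1094520 × (750 − 74.985) + 362880 × (750 − 43)] × 10⁻⁶ = 738.82 + 256.56 = 995.38 kN·m.

M_n ≈ 995 kN·m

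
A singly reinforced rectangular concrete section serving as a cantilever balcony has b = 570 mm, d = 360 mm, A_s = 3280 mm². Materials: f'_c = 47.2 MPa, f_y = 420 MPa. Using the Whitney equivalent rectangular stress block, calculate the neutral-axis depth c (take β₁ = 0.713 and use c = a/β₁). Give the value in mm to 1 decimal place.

c ≈ 84.5 mm

T = A_s f_y = 3280 × 420 = 1377600 N = 1377.6 kN.
Setting C = 0.85 f'_c a b equal to T: a = 1377600/(0.85 × 47.2 × 570) = 60.240 mm.
With β₁ = 0.713, c = a/β₁ = 60.240/0.713 = 84.5 mm.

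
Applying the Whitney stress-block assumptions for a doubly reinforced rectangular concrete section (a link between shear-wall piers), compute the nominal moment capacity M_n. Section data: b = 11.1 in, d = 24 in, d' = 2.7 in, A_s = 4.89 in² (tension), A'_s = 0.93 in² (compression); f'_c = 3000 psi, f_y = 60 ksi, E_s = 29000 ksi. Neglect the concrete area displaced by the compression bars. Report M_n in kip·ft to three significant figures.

M_n ≈ 491 kip·ft

Assume both steels yield.
a = (A_s − A'_s) f_y/(0.85 f'_c b) = (4.89 − 0.93) × 60/(0.85 × 3 × 11.1) = 8.394 in.
c = a/β₁ = 8.394/0.85 = 9.875 in; ε'_s = 0.003(c − d')/c = 0.0022 ≥ ε_y = 0.0021, so the compression steel yields.
M_n = (A_s − A'_s) f_y (d − a/2) + A'_s f_y (d − d') = 237.6 × (24 − 4.197) + 55.8 × (24 − 2.7) = 4705.2 + 1188.5 = 5893.7 kip·in = 5893.7/12 = 491.14 kip·ft.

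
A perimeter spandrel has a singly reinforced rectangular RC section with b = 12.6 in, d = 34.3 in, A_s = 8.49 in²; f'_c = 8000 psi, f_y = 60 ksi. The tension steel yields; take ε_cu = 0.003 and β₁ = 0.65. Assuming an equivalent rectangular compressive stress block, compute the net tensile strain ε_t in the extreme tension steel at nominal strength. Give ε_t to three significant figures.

a = A_s f_y/(0.85 f'_c b) = 5.945 in.
β₁ = 0.65, so c = a/β₁ = 5.945/0.65 = 9.146 in.
From the linear strain diagram with ε_cu = 0.003: ε_t = 0.003 (d − c)/c = 0.003 × (34.3 − 9.146)/9.146 = 0.00825.
Since ε_t ≥ 0.005, the section is tension-controlled.

ε_t ≈ 0.00825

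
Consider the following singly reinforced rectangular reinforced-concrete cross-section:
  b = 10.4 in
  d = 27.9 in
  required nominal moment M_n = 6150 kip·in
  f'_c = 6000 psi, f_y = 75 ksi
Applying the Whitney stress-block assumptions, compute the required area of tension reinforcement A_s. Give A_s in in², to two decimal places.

From M_n = 0.85 f'_c a b (d − a/2):
a = d − √(d² − 2M_n/(0.85 f'_c b)) = 27.9 − √(27.9² − 2 × 6150/(0.85 × 6 × 10.4)) = 4.522 in.
A_s = 0.85 f'_c a b / f_y = 0.85 × 6 × 4.522 × 10.4 / 75 = 3.198 in².

A_s ≈ 3.20 in²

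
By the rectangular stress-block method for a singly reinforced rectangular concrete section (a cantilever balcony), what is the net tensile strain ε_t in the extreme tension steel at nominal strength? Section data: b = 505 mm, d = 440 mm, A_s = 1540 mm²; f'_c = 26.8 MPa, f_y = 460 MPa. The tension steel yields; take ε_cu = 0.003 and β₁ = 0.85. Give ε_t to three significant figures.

ε_t ≈ 0.0152

a = A_s f_y/(0.85 f'_c b) = 61.58 mm.
β₁ = 0.85, so c = a/β₁ = 61.58/0.85 = 72.45 mm.
From the linear strain diagram with ε_cu = 0.003: ε_t = 0.003 (d − c)/c = 0.003 × (440 − 72.45)/72.45 = 0.0152.
Since ε_t ≥ 0.005, the section is tension-controlled.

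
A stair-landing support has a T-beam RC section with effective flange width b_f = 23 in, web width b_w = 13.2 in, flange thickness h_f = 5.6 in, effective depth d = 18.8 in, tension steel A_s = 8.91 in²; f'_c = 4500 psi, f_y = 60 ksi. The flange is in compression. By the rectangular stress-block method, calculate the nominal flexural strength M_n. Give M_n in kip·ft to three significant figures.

Tension: T = A_s f_y = 8.91 × 60 = 534.6 kips.
Try a within the flange: a = T/(0.85 f'_c b_f) = 534.6/(0.85 × 4.5 × 23) = 6.077 in.
a = 6.077 > h_f = 5.6 in: the block extends into the web. Split into flange-overhang and web parts.
C_f = 0.85 f'_c (b_f − b_w) h_f = 0.85 × 4.5 × (23 − 13.2) × 5.6 = 209.9 kips.
Remaining web compression depth: a_w = (T − C_f)/(0.85 f'_c b_w) = (534.6 − 209.9)/(0.85 × 4.5 × 13.2) = 6.431 in.
M_n = C_f(d − h_f/2) + (T − C_f)(d − a_w/2) = 209.9 × (18.8 − 2.8) + 324.7 × (18.8 − 3.2155) = 3358.4 + 5060.3 = 8418.7 kip·in.
M_n = 8418.7/12 = 701.56 kip·ft.

M_n ≈ 702 kip·ft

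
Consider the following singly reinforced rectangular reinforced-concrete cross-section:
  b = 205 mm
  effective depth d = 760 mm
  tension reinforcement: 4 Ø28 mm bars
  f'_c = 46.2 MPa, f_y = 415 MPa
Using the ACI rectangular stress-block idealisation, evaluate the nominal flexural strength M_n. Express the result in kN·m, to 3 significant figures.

M_n ≈ 712 kN·m

A_s = 4 × 616 = 2464 mm².
T = A_s f_y = 2464 × 415 = 1022560 N = 1022.56 kN.
From C = T: a = T/(0.85 f'_c b) = 1022560/(0.85 × 46.2 × 205) = 127.02 mm.
M_n = T(d − a/2) = 1022.56 kN × (760 − 63.51) mm = 712.20 kN·m.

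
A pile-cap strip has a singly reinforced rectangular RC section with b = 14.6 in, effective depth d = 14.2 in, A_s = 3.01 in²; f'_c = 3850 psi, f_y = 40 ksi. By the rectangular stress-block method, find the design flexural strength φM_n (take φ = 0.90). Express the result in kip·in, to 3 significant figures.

φM_n ≈ 1400 kip·in

T = A_s f_y = 3.01 × 40 = 120.4 kips.
a = T/(0.85 f'_c b) = 120.4/(0.85 × 3.85 × 14.6) = 2.520 in.
M_n = T(d − a/2) = 120.4 × (14.2 − 1.26) = 1558.0 kip·in.
φM_n = 0.90 × 1558.0 = 1402.2 kip·in.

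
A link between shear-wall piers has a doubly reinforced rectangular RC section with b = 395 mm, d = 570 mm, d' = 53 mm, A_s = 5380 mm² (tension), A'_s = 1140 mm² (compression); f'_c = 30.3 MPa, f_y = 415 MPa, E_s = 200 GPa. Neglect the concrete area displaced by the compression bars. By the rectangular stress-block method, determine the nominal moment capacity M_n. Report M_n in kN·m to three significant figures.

M_n ≈ 1100 kN·m

Assume both tension and compression steel yield.
Net tension couple steel: A_s − A'_s = 4240 mm².
a = (A_s − A'_s) f_y / (0.85 f'_c b) = 1759600/(0.85 × 30.3 × 395) = 172.96 mm.
c = a/β₁ = 172.96/0.834 = 207.39 mm; ε'_s = 0.003(c − d')/c = 0.0022 ≥ f_y/E_s = 0.0021, so compression steel does yield.
M_n = (A_s − A'_s) f_y (d − a/2) + A'_s f_y (d − d') = [1759600 × (570 − 86.48) + 473100 × (570 − 53)] × 10⁻⁶ = 850.80 + 244.59 = 1095.39 kN·m.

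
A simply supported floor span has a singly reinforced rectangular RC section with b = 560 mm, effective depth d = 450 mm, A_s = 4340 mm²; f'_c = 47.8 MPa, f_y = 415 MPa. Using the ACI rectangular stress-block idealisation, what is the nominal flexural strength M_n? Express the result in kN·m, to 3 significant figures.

M_n ≈ 739 kN·m

T = A_s f_y = 4340 × 415 = 1801100 N = 1801.1 kN.
From C = T: a = T/(0.85 f'_c b) = 1801100/(0.85 × 47.8 × 560) = 79.16 mm.
M_n = T(d − a/2) = 1801.1 kN × (450 − 39.58) mm = 739.21 kN·m.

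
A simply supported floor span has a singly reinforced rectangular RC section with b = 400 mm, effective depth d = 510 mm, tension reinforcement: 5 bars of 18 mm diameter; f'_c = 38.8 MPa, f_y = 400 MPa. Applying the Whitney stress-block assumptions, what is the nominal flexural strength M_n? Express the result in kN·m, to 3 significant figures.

A_s = 5 × 254 = 1270 mm².
T = A_s f_y = 1270 × 400 = 508000 N = 508 kN.
From C = T: a = T/(0.85 f'_c b) = 508000/(0.85 × 38.8 × 400) = 38.51 mm.
M_n = T(d − a/2) = 508 kN × (510 − 19.255) mm = 249.30 kN·m.

M_n ≈ 249 kN·m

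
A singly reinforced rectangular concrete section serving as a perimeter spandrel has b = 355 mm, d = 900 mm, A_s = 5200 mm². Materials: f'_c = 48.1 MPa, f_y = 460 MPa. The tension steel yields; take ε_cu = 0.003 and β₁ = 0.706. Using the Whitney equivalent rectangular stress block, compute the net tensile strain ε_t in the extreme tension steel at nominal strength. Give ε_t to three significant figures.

a = A_s f_y/(0.85 f'_c b) = 164.80 mm.
β₁ = 0.706, so c = a/β₁ = 164.80/0.706 = 233.43 mm.
From the linear strain diagram with ε_cu = 0.003: ε_t = 0.003 (d − c)/c = 0.003 × (900 − 233.43)/233.43 = 0.00857.
Since ε_t ≥ 0.005, the section is tension-controlled.

ε_t ≈ 0.00857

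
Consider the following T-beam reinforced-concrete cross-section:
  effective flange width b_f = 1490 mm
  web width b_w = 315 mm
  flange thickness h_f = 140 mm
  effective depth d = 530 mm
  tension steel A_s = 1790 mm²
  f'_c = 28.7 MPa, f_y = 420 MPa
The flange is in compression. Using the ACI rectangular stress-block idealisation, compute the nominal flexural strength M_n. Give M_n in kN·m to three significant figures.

Tension: T = A_s f_y = 1790 × 420 = 751800 N.
Try a within the flange: a = T/(0.85 f'_c b_f) = 751800/(0.85 × 28.7 × 1490) = 20.68 mm.
Since a = 20.68 ≤ h_f = 140 mm, the stress block lies entirely in the flange; analyse as a rectangular beam of width b_f.
M_n = T(d − a/2) = 751800 × (530 − 10.34) = 390.68 × 10⁶ N·mm.
M_n = 390.68 kN·m.

M_n ≈ 391 kN·m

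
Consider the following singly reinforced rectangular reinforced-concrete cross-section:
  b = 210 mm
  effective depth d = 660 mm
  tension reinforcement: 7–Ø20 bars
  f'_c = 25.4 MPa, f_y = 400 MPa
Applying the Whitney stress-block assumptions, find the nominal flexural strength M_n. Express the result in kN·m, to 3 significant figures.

A_s = 7 × 314 = 2198 mm².
T = A_s f_y = 2198 × 400 = 879200 N = 879.2 kN.
From C = T: a = T/(0.85 f'_c b) = 879200/(0.85 × 25.4 × 210) = 193.92 mm.
M_n = T(d − a/2) = 879.2 kN × (660 − 96.96) mm = 495.02 kN·m.

M_n ≈ 495 kN·m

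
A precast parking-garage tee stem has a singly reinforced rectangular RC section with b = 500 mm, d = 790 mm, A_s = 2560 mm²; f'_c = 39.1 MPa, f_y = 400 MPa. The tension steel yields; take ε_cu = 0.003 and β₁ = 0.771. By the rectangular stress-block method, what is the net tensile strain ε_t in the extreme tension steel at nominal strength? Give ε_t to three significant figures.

a = A_s f_y/(0.85 f'_c b) = 61.62 mm.
β₁ = 0.771, so c = a/β₁ = 61.62/0.771 = 79.92 mm.
From the linear strain diagram with ε_cu = 0.003: ε_t = 0.003 (d − c)/c = 0.003 × (790 − 79.92)/79.92 = 0.0267.
Since ε_t ≥ 0.005, the section is tension-controlled.

ε_t ≈ 0.0267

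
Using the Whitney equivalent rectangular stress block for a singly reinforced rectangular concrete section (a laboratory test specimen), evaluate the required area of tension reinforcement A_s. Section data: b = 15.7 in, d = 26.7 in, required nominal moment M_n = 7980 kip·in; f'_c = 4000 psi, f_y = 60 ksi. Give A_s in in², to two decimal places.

A_s ≈ 5.65 in²

From M_n = 0.85 f'_c a b (d − a/2):
a = d − √(d² − 2M_n/(0.85 f'_c b)) = 26.7 − √(26.7² − 2 × 7980/(0.85 × 4 × 15.7)) = 6.355 in.
A_s = 0.85 f'_c a b / f_y = 0.85 × 4 × 6.355 × 15.7 / 60 = 5.654 in².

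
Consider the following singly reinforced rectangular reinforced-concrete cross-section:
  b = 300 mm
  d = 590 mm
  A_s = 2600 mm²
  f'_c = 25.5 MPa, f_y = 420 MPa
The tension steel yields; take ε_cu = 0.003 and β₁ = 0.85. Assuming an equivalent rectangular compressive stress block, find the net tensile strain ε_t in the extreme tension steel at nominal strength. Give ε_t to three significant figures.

a = A_s f_y/(0.85 f'_c b) = 167.94 mm.
β₁ = 0.85, so c = a/β₁ = 167.94/0.85 = 197.58 mm.
From the linear strain diagram with ε_cu = 0.003: ε_t = 0.003 (d − c)/c = 0.003 × (590 − 197.58)/197.58 = 0.00596.
Since ε_t ≥ 0.005, the section is tension-controlled.

ε_t ≈ 0.00596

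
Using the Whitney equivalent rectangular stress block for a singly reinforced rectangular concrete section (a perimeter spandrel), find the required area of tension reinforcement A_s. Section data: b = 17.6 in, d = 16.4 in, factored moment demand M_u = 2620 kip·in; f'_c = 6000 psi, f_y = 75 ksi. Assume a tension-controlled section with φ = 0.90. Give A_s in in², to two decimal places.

M_n = M_u/φ = 2620/0.90 = 2911.11 kip·in.
From M_n = 0.85 f'_c a b (d − a/2):
a = d − √(d² − 2M_n/(0.85 f'_c b)) = 16.4 − √(16.4² − 2 × 2911.11/(0.85 × 6 × 17.6)) = 2.114 in.
A_s = 0.85 f'_c a b / f_y = 0.85 × 6 × 2.114 × 17.6 / 75 = 2.530 in².

A_s ≈ 2.53 in²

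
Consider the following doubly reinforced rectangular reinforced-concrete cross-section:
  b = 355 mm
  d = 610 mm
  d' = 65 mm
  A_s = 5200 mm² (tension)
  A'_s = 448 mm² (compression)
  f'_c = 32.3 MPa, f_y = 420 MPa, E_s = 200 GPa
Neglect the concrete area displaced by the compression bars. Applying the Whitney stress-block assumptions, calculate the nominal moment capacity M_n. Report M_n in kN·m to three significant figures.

M_n ≈ 1120 kN·m

Assume both tension and compression steel yield.
Net tension couple steel: A_s − A'_s = 4752 mm².
a = (A_s − A'_s) f_y / (0.85 f'_c b) = 1995840/(0.85 × 32.3 × 355) = 204.77 mm.
c = a/β₁ = 204.77/0.819 = 250.02 mm; ε'_s = 0.003(c − d')/c = 0.0022 ≥ f_y/E_s = 0.0021, so compression steel does yield.
M_n = (A_s − A'_s) f_y (d − a/2) + A'_s f_y (d − d') = [1995840 × (610 − 102.385) + 188160 × (610 − 65)] × 10⁻⁶ = 1013.12 + 102.55 = 1115.67 kN·m.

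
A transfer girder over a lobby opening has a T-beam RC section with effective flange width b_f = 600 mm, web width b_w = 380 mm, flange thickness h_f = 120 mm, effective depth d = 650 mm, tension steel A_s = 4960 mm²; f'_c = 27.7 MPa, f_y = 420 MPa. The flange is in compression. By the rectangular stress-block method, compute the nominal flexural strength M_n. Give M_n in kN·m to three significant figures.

M_n ≈ 1200 kN·m

Tension: T = A_s f_y = 4960 × 420 = 2083200 N.
Try a within the flange: a = T/(0.85 f'_c b_f) = 2083200/(0.85 × 27.7 × 600) = 147.46 mm.
a = 147.46 > h_f = 120 mm: the block extends into the web. Split into flange-overhang and web parts.
C_f = 0.85 f'_c (b_f − b_w) h_f = 0.85 × 27.7 × (600 − 380) × 120 = 621588 N.
Remaining web compression depth: a_w = (T − C_f)/(0.85 f'_c b_w) = (2083200 − 621588)/(0.85 × 27.7 × 380) = 163.36 mm.
M_n = C_f(d − h_f/2) + (T − C_f)(d − a_w/2) = 621588 × (650 − 60) + 1461612 × (650 − 81.68) = 366.74 + 830.66 = 1197.40 × 10⁶ N·mm.
M_n = 1197.40 kN·m.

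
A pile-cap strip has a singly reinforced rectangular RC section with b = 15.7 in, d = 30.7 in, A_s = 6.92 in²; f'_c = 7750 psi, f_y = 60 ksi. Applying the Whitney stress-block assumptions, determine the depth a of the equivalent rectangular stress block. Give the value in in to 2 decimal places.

T = A_s f_y = 6.92 × 60 = 415.2 kips.
a = T/(0.85 f'_c b) = 415.2/(0.85 × 7.75 × 15.7) = 4.01 in.

a ≈ 4.01 in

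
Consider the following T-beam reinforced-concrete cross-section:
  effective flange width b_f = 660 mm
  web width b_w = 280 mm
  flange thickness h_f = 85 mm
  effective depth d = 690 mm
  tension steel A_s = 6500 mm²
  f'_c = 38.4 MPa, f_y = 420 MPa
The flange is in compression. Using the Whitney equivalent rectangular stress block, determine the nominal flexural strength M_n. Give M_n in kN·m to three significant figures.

M_n ≈ 1690 kN·m

Tension: T = A_s f_y = 6500 × 420 = 2730000 N.
Try a within the flange: a = T/(0.85 f'_c b_f) = 2730000/(0.85 × 38.4 × 660) = 126.73 mm.
a = 126.73 > h_f = 85 mm: the block extends into the web. Split into flange-overhang and web parts.
C_f = 0.85 f'_c (b_f − b_w) h_f = 0.85 × 38.4 × (660 − 280) × 85 = 1054272 N.
Remaining web compression depth: a_w = (T − C_f)/(0.85 f'_c b_w) = (2730000 − 1054272)/(0.85 × 38.4 × 280) = 183.36 mm.
M_n = C_f(d − h_f/2) + (T − C_f)(d − a_w/2) = 1054272 × (690 − 42.5) + 1675728 × (690 − 91.68) = 682.64 + 1002.62 = 1685.26 × 10⁶ N·mm.
M_n = 1685.26 kN·m.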